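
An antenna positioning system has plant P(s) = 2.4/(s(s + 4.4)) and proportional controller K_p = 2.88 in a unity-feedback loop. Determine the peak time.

Closed-loop characteristic equation: s² + 4.4s + 6.912 = 0, so ω_n = 2.629 rad/s and ζ = 4.4/(2·2.629) = 0.8368.
Damped frequency ω_d = ω_n√(1−ζ²) = 1.439 rad/s, so peak time T_p = π/ω_d = 2.18 s.

T_p = 2.18 s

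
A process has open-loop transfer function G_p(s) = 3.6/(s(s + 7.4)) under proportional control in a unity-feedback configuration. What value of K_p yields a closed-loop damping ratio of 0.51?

Closed-loop characteristic equation: s² + 7.4s + K_p·3.6 = 0.
So ω_n = √(3.6K_p) and 2ζω_n = 7.4, giving ζ = 7.4/(2√(3.6K_p)).
Setting ζ = 0.51: √(3.6K_p) = 7.4/(2·0.51) = 7.255, so K_p = 52.63/3.6 = 14.6.

K_p = 14.6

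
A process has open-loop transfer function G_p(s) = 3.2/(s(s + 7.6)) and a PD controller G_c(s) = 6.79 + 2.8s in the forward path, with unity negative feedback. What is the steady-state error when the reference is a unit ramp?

0.35

The loop has one pole at the origin (type 1). Velocity error constant K_v = lim_{s→0} s·G_c(s)G_p(s) = 6.79·3.2/7.6 = 2.859.
Steady-state error to a unit ramp: e_ss = 1/K_v = 0.35.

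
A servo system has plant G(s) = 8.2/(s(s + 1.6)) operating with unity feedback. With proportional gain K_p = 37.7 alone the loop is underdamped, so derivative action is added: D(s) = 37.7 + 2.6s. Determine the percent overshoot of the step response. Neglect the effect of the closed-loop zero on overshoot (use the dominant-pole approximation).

Forward path: (37.7 + 2.6s)·8.2/(s(s+1.6)). The closed-loop characteristic equation is s² + (1.6 + 8.2·2.6)s + 8.2·37.7 = 0.
That is s² + 22.92s + 309.1 = 0, so ω_n = 17.58 rad/s and ζ = 22.92/(2·17.58) = 0.6518.
%OS = 100·exp(−πζ/√(1−ζ²)) = 6.72%.

6.72%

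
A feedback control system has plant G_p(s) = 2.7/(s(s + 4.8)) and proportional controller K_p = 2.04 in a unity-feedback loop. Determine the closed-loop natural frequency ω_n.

With unity feedback the closed-loop characteristic equation is s² + 4.8s + 2.04·2.7 = s² + 4.8s + 5.508 = 0.
Matching s² + 2ζω_n s + ω_n²: ω_n = √5.508 = 2.347 rad/s and 2ζω_n = 4.8, so ζ = 4.8/(2·2.347) = 1.02.

ω_n = 2.35 rad/s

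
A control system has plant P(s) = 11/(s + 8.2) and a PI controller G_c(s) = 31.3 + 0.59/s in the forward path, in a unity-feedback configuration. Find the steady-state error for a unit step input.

The open loop G_c(s)P(s) has a pole at the origin (type 1), so the static position error constant is infinite and e_ss = 1/(1+∞) = 0.

0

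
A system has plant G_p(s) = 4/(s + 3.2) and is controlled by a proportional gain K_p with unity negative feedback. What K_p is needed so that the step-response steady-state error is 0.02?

For a type-0 loop with proportional control, e_ss = 1/(1 + K_p·G_p(0)).
G_p(0) = 1.25. Require 1/(1 + K_p·1.25) = 0.02, so 1 + 1.25·K_p = 50.
K_p = (50 − 1)/1.25 = 39.2.

K_p = 39.2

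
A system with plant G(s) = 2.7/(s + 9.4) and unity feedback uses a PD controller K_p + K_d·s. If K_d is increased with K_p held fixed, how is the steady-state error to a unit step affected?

K_d affects only the transient (the s-coefficient); the DC loop gain, and hence e_ss, depends only on K_p.

unchanged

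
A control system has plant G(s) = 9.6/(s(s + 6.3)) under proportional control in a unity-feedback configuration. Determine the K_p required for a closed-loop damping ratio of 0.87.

K_p = 1.37

Closed-loop characteristic equation: s² + 6.3s + K_p·9.6 = 0.
So ω_n = √(9.6K_p) and 2ζω_n = 6.3, giving ζ = 6.3/(2√(9.6K_p)).
Setting ζ = 0.87: √(9.6K_p) = 6.3/(2·0.87) = 3.621, so K_p = 13.11/9.6 = 1.37.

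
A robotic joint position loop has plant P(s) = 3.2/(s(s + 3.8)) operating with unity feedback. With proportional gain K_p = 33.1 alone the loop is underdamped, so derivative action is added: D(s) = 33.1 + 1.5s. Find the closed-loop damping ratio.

ζ = 0.418

Forward path: (33.1 + 1.5s)·3.2/(s(s+3.8)). The closed-loop characteristic equation is s² + (3.8 + 3.2·1.5)s + 3.2·33.1 = 0.
That is s² + 8.6s + 105.9 = 0, so ω_n = 10.29 rad/s and ζ = 8.6/(2·10.29) = 0.4178.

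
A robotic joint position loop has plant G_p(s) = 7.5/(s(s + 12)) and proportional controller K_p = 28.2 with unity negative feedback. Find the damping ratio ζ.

With unity feedback the closed-loop characteristic equation is s² + 12s + 28.2·7.5 = s² + 12s + 211.5 = 0.
Matching s² + 2ζω_n s + ω_n²: ω_n = √211.5 = 14.54 rad/s and 2ζω_n = 12, so ζ = 12/(2·14.54) = 0.413.

ζ = 0.413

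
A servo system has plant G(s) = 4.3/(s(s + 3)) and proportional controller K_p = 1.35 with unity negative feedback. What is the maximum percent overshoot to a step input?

8.21%

From 1 + K_pG(s) = 0: s² + 3s + 5.805 = 0 ⇒ ω_n = 2.409, ζ = 0.6226.
%OS = 100·exp(−πζ/√(1−ζ²)) = 100·exp(−π·0.6226/√0.6124) = 8.21%.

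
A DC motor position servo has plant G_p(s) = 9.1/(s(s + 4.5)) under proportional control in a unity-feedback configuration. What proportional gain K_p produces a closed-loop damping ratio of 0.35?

K_p = 4.54

Closed-loop characteristic equation: s² + 4.5s + K_p·9.1 = 0.
So ω_n = √(9.1K_p) and 2ζω_n = 4.5, giving ζ = 4.5/(2√(9.1K_p)).
Setting ζ = 0.35: √(9.1K_p) = 4.5/(2·0.35) = 6.429, so K_p = 41.33/9.1 = 4.54.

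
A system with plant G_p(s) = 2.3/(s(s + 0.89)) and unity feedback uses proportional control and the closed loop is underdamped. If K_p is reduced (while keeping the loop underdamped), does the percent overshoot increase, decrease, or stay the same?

ζ = 0.89/(2√(2.3K_p)) rises as K_p falls; higher damping means less overshoot.

decrease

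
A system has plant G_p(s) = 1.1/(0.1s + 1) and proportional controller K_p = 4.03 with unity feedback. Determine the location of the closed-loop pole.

Closed loop: T(s) = K_p·G_p/(1+K_p·G_p) = 4.433/(0.1s + 1 + 4.433), with pole at s = −(1 + 4.433)/0.1 = −54.33.

s = -54.33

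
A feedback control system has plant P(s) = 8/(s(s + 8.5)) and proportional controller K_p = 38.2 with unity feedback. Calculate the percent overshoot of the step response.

45.5%

The closed-loop denominator s² + 8.5s + 305.6 gives ω_n = √305.6 = 17.48 and ζ = 8.5/(2ω_n) = 0.2431.
%OS = 100·exp(−πζ/√(1−ζ²)) = 100·exp(−π·0.2431/√0.9409) = 45.5%.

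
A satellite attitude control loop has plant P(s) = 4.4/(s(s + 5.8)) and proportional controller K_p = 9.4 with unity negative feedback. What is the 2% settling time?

The closed-loop denominator s² + 5.8s + 41.36 gives ω_n = √41.36 = 6.431 and ζ = 5.8/(2ω_n) = 0.4509.
2% settling time T_s ≈ 4/(ζω_n) = 4/2.9 = 1.38 s.

T_s ≈ 1.38 s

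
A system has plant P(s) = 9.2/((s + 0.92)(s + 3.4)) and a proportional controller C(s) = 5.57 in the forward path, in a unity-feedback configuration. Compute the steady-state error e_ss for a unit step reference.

The loop is type 0. Static position error constant K_pos = C(0)·P(0) = 5.57·2.941 = 16.38.
Steady-state error to a unit step: e_ss = 1/(1+K_pos) = 1/17.38 = 0.0575.

0.0575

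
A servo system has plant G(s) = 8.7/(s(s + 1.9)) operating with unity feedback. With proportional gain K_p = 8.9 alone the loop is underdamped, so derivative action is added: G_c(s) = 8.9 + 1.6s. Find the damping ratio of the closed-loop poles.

Forward path: (8.9 + 1.6s)·8.7/(s(s+1.9)). The closed-loop characteristic equation is s² + (1.9 + 8.7·1.6)s + 8.7·8.9 = 0.
That is s² + 15.82s + 77.43 = 0, so ω_n = 8.799 rad/s and ζ = 15.82/(2·8.799) = 0.8989.

ζ = 0.899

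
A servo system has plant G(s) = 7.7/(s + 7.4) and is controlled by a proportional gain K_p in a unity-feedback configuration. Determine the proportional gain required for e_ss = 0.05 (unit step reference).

The loop is type 0, so e_ss(step) = 1/(1 + K_pos) with K_pos = K_p·G(0).
G(0) = 1.041. Require 1/(1 + K_p·1.041) = 0.05, so 1 + 1.041·K_p = 20.
K_p = (20 − 1)/1.041 = 18.3.

K_p = 18.3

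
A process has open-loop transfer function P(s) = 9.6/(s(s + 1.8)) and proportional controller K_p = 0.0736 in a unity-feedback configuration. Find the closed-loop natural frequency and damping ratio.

1 + K_p·P(s) = 0 gives s² + 1.8s + 0.7066 = 0.
Matching s² + 2ζω_n s + ω_n²: ω_n = √0.7066 = 0.8406 rad/s and 2ζω_n = 1.8, so ζ = 1.8/(2·0.8406) = 1.07.

ω_n = 0.841 rad/s, ζ = 1.07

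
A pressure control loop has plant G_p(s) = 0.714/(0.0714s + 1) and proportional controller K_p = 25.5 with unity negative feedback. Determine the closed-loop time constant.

τ = 0.00372 s

Closed loop: T(s) = K_p·G_p/(1+K_p·G_p) = 18.21/(0.0714s + 1 + 18.21), with pole at s = −(1 + 18.21)/0.0714 = −269.
Closed-loop time constant τ = 1/269 = 0.00372 s.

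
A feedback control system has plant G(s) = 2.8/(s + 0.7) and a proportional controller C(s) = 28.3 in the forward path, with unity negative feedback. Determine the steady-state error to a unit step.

The loop is type 0. Static position error constant K_pos = C(0)·G(0) = 28.3·4 = 113.2.
Steady-state error to a unit step: e_ss = 1/(1+K_pos) = 1/114.2 = 0.00876.

0.00876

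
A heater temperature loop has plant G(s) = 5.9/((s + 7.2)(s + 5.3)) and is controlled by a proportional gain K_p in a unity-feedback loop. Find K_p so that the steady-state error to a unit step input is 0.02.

K_p = 317

For a type-0 loop with proportional control, e_ss = 1/(1 + K_p·G(0)).
G(0) = 0.1546. Require 1/(1 + K_p·0.1546) = 0.02, so 1 + 0.1546·K_p = 50.
K_p = (50 − 1)/0.1546 = 317.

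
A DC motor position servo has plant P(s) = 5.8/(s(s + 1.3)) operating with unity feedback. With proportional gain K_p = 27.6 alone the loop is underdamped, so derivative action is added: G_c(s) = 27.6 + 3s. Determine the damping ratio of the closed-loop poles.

Forward path: (27.6 + 3s)·5.8/(s(s+1.3)). The closed-loop characteristic equation is s² + (1.3 + 5.8·3)s + 5.8·27.6 = 0.
That is s² + 18.7s + 160.1 = 0, so ω_n = 12.65 rad/s and ζ = 18.7/(2·12.65) = 0.739.

ζ = 0.739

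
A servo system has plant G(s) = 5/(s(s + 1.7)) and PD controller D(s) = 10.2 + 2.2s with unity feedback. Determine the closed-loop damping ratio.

Forward path: (10.2 + 2.2s)·5/(s(s+1.7)). The closed-loop characteristic equation is s² + (1.7 + 5·2.2)s + 5·10.2 = 0.
That is s² + 12.7s + 51 = 0, so ω_n = 7.141 rad/s and ζ = 12.7/(2·7.141) = 0.8892.

ζ = 0.889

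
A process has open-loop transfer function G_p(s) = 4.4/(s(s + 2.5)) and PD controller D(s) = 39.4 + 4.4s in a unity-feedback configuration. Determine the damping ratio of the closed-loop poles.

Forward path: (39.4 + 4.4s)·4.4/(s(s+2.5)). The closed-loop characteristic equation is s² + (2.5 + 4.4·4.4)s + 4.4·39.4 = 0.
That is s² + 21.86s + 173.4 = 0, so ω_n = 13.17 rad/s and ζ = 21.86/(2·13.17) = 0.8301.

ζ = 0.83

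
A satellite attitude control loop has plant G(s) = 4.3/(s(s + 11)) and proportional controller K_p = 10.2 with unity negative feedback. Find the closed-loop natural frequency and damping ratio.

ω_n = 6.62 rad/s, ζ = 0.83

1 + K_p·G(s) = 0 gives s² + 11s + 43.86 = 0.
Matching s² + 2ζω_n s + ω_n²: ω_n = √43.86 = 6.623 rad/s and 2ζω_n = 11, so ζ = 11/(2·6.623) = 0.83.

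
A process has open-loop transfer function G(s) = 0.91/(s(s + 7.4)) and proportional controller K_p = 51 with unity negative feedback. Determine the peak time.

Closed-loop characteristic equation: s² + 7.4s + 46.41 = 0, so ω_n = 6.812 rad/s and ζ = 7.4/(2·6.812) = 0.5431.
Damped frequency ω_d = ω_n√(1−ζ²) = 5.72 rad/s, so peak time T_p = π/ω_d = 0.549 s.

T_p = 0.549 s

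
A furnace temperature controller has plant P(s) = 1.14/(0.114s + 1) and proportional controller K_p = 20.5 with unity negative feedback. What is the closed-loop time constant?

Closed loop: T(s) = K_p·P/(1+K_p·P) = 23.37/(0.114s + 1 + 23.37), with pole at s = −(1 + 23.37)/0.114 = −213.8.
Closed-loop time constant τ = 1/213.8 = 0.00468 s.

τ = 0.00468 s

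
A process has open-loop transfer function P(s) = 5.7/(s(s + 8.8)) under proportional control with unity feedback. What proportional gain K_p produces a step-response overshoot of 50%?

From %OS = 100·exp(−πζ/√(1−ζ²)) = 50%, ζ = −ln(0.5)/√(π²+ln²(0.5)) = 0.2155.
Characteristic equation s² + 8.8s + 5.7K_p = 0 gives ζ = 8.8/(2√(5.7K_p)).
Setting ζ = 0.2155: √(5.7K_p) = 8.8/(2·0.2155) = 20.42, so K_p = 417.1/5.7 = 73.2.

K_p = 73.2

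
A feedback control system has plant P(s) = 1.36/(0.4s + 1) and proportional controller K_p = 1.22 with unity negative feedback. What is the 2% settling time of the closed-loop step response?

Closed loop: T(s) = K_p·P/(1+K_p·P) = 1.659/(0.4s + 1 + 1.659), with pole at s = −(1 + 1.659)/0.4 = −6.648.
τ = 1/6.648 = 0.1504 s, so 2% settling time ≈ 4τ = 0.602 s.

T_s ≈ 0.602 s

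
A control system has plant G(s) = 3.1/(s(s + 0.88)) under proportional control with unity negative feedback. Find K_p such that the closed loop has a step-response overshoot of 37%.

From %OS = 100·exp(−πζ/√(1−ζ²)) = 37%, ζ = −ln(0.37)/√(π²+ln²(0.37)) = 0.3017.
Characteristic equation s² + 0.88s + 3.1K_p = 0 gives ζ = 0.88/(2√(3.1K_p)).
Setting ζ = 0.3017: √(3.1K_p) = 0.88/(2·0.3017) = 1.458, so K_p = 2.127/3.1 = 0.686.

K_p = 0.686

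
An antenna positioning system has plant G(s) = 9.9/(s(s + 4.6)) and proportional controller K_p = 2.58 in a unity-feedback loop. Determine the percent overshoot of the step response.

The closed-loop denominator s² + 4.6s + 25.54 gives ω_n = √25.54 = 5.054 and ζ = 4.6/(2ω_n) = 0.4551.
%OS = 100·exp(−πζ/√(1−ζ²)) = 100·exp(−π·0.4551/√0.7929) = 20.1%.

20.1%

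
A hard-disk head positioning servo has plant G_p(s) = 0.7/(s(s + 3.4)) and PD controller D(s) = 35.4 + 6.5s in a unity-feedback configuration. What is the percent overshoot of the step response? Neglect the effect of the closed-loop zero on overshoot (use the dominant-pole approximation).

1.55%

Forward path: (35.4 + 6.5s)·0.7/(s(s+3.4)). The closed-loop characteristic equation is s² + (3.4 + 0.7·6.5)s + 0.7·35.4 = 0.
That is s² + 7.95s + 24.78 = 0, so ω_n = 4.978 rad/s and ζ = 7.95/(2·4.978) = 0.7985.
%OS = 100·exp(−πζ/√(1−ζ²)) = 1.55%.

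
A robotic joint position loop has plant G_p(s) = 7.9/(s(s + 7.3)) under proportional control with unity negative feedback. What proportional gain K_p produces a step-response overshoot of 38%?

K_p = 19.5

From %OS = 100·exp(−πζ/√(1−ζ²)) = 38%, ζ = −ln(0.38)/√(π²+ln²(0.38)) = 0.2943.
Characteristic equation s² + 7.3s + 7.9K_p = 0 gives ζ = 7.3/(2√(7.9K_p)).
Setting ζ = 0.2943: √(7.9K_p) = 7.3/(2·0.2943) = 12.4, so K_p = 153.8/7.9 = 19.5.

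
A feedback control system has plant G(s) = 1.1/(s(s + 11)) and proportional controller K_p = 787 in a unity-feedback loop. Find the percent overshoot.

55%

The closed-loop denominator s² + 11s + 865.7 gives ω_n = √865.7 = 29.42 and ζ = 11/(2ω_n) = 0.1869.
%OS = 100·exp(−πζ/√(1−ζ²)) = 100·exp(−π·0.1869/√0.9651) = 55%.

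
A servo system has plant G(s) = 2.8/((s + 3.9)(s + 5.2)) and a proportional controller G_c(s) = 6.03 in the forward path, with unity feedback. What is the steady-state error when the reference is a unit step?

The loop is type 0. Static position error constant K_pos = G_c(0)·G(0) = 6.03·0.1381 = 0.8325.
Steady-state error to a unit step: e_ss = 1/(1+K_pos) = 1/1.833 = 0.546.

0.546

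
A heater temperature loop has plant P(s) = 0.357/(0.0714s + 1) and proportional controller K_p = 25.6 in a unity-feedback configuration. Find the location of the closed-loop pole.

Closed loop: T(s) = K_p·P/(1+K_p·P) = 9.139/(0.0714s + 1 + 9.139), with pole at s = −(1 + 9.139)/0.0714 = −142.

s = -142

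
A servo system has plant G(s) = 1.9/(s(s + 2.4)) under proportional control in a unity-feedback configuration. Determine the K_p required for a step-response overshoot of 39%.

From %OS = 100·exp(−πζ/√(1−ζ²)) = 39%, ζ = −ln(0.39)/√(π²+ln²(0.39)) = 0.2871.
Characteristic equation s² + 2.4s + 1.9K_p = 0 gives ζ = 2.4/(2√(1.9K_p)).
Setting ζ = 0.2871: √(1.9K_p) = 2.4/(2·0.2871) = 4.18, so K_p = 17.47/1.9 = 9.19.

K_p = 9.19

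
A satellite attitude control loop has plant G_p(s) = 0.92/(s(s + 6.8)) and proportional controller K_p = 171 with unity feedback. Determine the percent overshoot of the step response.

41.3%

From 1 + K_pG_p(s) = 0: s² + 6.8s + 157.3 = 0 ⇒ ω_n = 12.54, ζ = 0.2711.
%OS = 100·exp(−πζ/√(1−ζ²)) = 100·exp(−π·0.2711/√0.9265) = 41.3%.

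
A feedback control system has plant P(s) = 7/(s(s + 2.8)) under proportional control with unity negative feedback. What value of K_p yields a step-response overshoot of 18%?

K_p = 1.22

From %OS = 100·exp(−πζ/√(1−ζ²)) = 18%, ζ = −ln(0.18)/√(π²+ln²(0.18)) = 0.4791.
Characteristic equation s² + 2.8s + 7K_p = 0 gives ζ = 2.8/(2√(7K_p)).
Setting ζ = 0.4791: √(7K_p) = 2.8/(2·0.4791) = 2.922, so K_p = 8.539/7 = 1.22.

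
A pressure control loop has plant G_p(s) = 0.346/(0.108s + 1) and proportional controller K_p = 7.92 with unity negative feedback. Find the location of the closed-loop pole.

Closed loop: T(s) = K_p·G_p/(1+K_p·G_p) = 2.74/(0.108s + 1 + 2.74), with pole at s = −(1 + 2.74)/0.108 = −34.63.

s = -34.63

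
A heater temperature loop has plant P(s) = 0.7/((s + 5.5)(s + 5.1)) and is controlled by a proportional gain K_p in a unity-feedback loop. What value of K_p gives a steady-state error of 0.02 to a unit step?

K_p = 1960

For a type-0 loop with proportional control, e_ss = 1/(1 + K_p·P(0)).
P(0) = 0.02496. Require 1/(1 + K_p·0.02496) = 0.02, so 1 + 0.02496·K_p = 50.
K_p = (50 − 1)/0.02496 = 1960.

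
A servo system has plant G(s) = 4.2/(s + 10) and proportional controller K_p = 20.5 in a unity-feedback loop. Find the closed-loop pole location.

Closed-loop transfer function: T(s) = K_p·G(s)/(1 + K_p·G(s)) = 86.1/(s + 10 + 86.1) = 86.1/(s + 96.1).
The closed-loop pole is at s = −96.1.

s = -96.1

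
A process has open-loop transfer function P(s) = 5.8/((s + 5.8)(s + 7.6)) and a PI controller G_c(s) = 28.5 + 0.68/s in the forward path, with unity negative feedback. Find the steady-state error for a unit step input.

0

The open loop G_c(s)P(s) has a pole at the origin (type 1), so the static position error constant is infinite and e_ss = 1/(1+∞) = 0.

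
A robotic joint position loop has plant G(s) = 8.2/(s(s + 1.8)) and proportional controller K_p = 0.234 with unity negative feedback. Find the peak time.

T_p = 2.98 s

The closed-loop denominator s² + 1.8s + 1.919 gives ω_n = √1.919 = 1.385 and ζ = 1.8/(2ω_n) = 0.6497.
Damped frequency ω_d = ω_n√(1−ζ²) = 1.053 rad/s, so peak time T_p = π/ω_d = 2.98 s.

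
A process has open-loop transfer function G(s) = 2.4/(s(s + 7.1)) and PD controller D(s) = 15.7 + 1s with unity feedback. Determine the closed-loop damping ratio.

ζ = 0.774

Forward path: (15.7 + 1s)·2.4/(s(s+7.1)). The closed-loop characteristic equation is s² + (7.1 + 2.4·1)s + 2.4·15.7 = 0.
That is s² + 9.5s + 37.68 = 0, so ω_n = 6.138 rad/s and ζ = 9.5/(2·6.138) = 0.7738.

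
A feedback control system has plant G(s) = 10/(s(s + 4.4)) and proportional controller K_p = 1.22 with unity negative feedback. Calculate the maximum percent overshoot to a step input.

From 1 + K_pG(s) = 0: s² + 4.4s + 12.2 = 0 ⇒ ω_n = 3.493, ζ = 0.6299.
%OS = 100·exp(−πζ/√(1−ζ²)) = 100·exp(−π·0.6299/√0.6033) = 7.83%.

7.83%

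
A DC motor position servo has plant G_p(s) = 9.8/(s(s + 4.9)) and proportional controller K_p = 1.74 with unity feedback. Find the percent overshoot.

From 1 + K_pG_p(s) = 0: s² + 4.9s + 17.05 = 0 ⇒ ω_n = 4.129, ζ = 0.5933.
%OS = 100·exp(−πζ/√(1−ζ²)) = 100·exp(−π·0.5933/√0.648) = 9.87%.

9.87%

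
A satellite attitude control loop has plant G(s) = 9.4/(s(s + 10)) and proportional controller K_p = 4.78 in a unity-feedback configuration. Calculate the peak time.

Closed-loop characteristic equation: s² + 10s + 44.93 = 0, so ω_n = 6.703 rad/s and ζ = 10/(2·6.703) = 0.7459.
Damped frequency ω_d = ω_n√(1−ζ²) = 4.465 rad/s, so peak time T_p = π/ω_d = 0.704 s.

T_p = 0.704 s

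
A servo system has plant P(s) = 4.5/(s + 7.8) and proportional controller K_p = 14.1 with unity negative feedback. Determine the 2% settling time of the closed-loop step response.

Closed-loop transfer function: T(s) = K_p·P(s)/(1 + K_p·P(s)) = 63.45/(s + 7.8 + 63.45) = 63.45/(s + 71.25).
Time constant τ = 1/71.25 = 0.01404 s, so the 2% settling time is about 4τ = 0.0561 s.

T_s ≈ 0.0561 s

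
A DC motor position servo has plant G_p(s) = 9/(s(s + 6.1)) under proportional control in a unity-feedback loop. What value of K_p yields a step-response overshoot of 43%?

From %OS = 100·exp(−πζ/√(1−ζ²)) = 43%, ζ = −ln(0.43)/√(π²+ln²(0.43)) = 0.2594.
Characteristic equation s² + 6.1s + 9K_p = 0 gives ζ = 6.1/(2√(9K_p)).
Setting ζ = 0.2594: √(9K_p) = 6.1/(2·0.2594) = 11.76, so K_p = 138.2/9 = 15.4.

K_p = 15.4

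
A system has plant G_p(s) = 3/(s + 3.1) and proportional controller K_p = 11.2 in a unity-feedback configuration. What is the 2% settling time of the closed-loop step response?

T_s ≈ 0.109 s

Closed-loop transfer function: T(s) = K_p·G_p(s)/(1 + K_p·G_p(s)) = 33.6/(s + 3.1 + 33.6) = 33.6/(s + 36.7).
Time constant τ = 1/36.7 = 0.02725 s, so the 2% settling time is about 4τ = 0.109 s.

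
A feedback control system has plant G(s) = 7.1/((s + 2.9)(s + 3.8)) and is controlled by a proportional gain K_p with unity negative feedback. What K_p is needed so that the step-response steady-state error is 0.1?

Steady-state error for a unit step on this type-0 loop is 1/(1 + K_p·G(0)).
G(0) = 0.6443. Require 1/(1 + K_p·0.6443) = 0.1, so 1 + 0.6443·K_p = 10.
K_p = (10 − 1)/0.6443 = 14.

K_p = 14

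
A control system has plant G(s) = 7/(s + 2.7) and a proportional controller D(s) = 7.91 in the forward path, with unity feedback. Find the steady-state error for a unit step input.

0.0465

The loop is type 0. Static position error constant K_pos = D(0)·G(0) = 7.91·2.593 = 20.51.
Steady-state error to a unit step: e_ss = 1/(1+K_pos) = 1/21.51 = 0.0465.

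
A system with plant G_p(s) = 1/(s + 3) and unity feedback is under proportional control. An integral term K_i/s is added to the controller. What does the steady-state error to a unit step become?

0

Adding integral action puts a pole at s = 0 in the forward path, raising the system type to 1; a type-1 loop has zero steady-state error to a step.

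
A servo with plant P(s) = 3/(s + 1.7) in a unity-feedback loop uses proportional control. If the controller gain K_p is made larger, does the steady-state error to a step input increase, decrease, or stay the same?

decrease

e_ss = 1/(1 + K_p·P(0)); a larger K_p raises the denominator, so e_ss decreases.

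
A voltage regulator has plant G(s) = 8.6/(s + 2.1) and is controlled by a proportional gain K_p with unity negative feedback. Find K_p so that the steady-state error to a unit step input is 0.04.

Steady-state error for a unit step on this type-0 loop is 1/(1 + K_p·G(0)).
G(0) = 4.095. Require 1/(1 + K_p·4.095) = 0.04, so 1 + 4.095·K_p = 25.
K_p = (25 − 1)/4.095 = 5.86.

K_p = 5.86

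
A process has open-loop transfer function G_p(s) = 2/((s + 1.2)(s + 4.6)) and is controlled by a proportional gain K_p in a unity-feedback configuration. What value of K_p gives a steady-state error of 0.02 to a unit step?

K_p = 135

The loop is type 0, so e_ss(step) = 1/(1 + K_pos) with K_pos = K_p·G_p(0).
G_p(0) = 0.3623. Require 1/(1 + K_p·0.3623) = 0.02, so 1 + 0.3623·K_p = 50.
K_p = (50 − 1)/0.3623 = 135.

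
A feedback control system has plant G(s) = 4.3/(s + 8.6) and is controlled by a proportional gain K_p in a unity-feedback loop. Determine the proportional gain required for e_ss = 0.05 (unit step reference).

Steady-state error for a unit step on this type-0 loop is 1/(1 + K_p·G(0)).
G(0) = 0.5. Require 1/(1 + K_p·0.5) = 0.05, so 1 + 0.5·K_p = 20.
K_p = (20 − 1)/0.5 = 38.

K_p = 38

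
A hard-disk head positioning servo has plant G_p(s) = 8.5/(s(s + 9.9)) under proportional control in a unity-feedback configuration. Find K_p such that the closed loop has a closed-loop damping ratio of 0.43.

Closed-loop characteristic equation: s² + 9.9s + K_p·8.5 = 0.
So ω_n = √(8.5K_p) and 2ζω_n = 9.9, giving ζ = 9.9/(2√(8.5K_p)).
Setting ζ = 0.43: √(8.5K_p) = 9.9/(2·0.43) = 11.51, so K_p = 132.5/8.5 = 15.6.

K_p = 15.6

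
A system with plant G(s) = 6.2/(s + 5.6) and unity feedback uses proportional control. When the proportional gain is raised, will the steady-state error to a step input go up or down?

The position error constant K_pos = K_p·G(0) grows with K_p, and e_ss = 1/(1+K_pos) falls.

decrease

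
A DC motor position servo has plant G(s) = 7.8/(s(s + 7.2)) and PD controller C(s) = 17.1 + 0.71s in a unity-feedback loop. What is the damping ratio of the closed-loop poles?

ζ = 0.551

Forward path: (17.1 + 0.71s)·7.8/(s(s+7.2)). The closed-loop characteristic equation is s² + (7.2 + 7.8·0.71)s + 7.8·17.1 = 0.
That is s² + 12.74s + 133.4 = 0, so ω_n = 11.55 rad/s and ζ = 12.74/(2·11.55) = 0.5515.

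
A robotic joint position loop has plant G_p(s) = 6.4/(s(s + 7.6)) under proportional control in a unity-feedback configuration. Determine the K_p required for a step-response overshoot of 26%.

From %OS = 100·exp(−πζ/√(1−ζ²)) = 26%, ζ = −ln(0.26)/√(π²+ln²(0.26)) = 0.3941.
Characteristic equation s² + 7.6s + 6.4K_p = 0 gives ζ = 7.6/(2√(6.4K_p)).
Setting ζ = 0.3941: √(6.4K_p) = 7.6/(2·0.3941) = 9.643, so K_p = 92.98/6.4 = 14.5.

K_p = 14.5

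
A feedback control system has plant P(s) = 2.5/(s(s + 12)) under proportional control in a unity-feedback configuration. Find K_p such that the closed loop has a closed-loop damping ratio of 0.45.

K_p = 71.1

Closed-loop characteristic equation: s² + 12s + K_p·2.5 = 0.
So ω_n = √(2.5K_p) and 2ζω_n = 12, giving ζ = 12/(2√(2.5K_p)).
Setting ζ = 0.45: √(2.5K_p) = 12/(2·0.45) = 13.33, so K_p = 177.8/2.5 = 71.1.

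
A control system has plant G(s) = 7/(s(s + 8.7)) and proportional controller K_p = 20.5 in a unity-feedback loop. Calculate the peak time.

T_p = 0.281 s

The closed-loop denominator s² + 8.7s + 143.5 gives ω_n = √143.5 = 11.98 and ζ = 8.7/(2ω_n) = 0.3631.
Damped frequency ω_d = ω_n√(1−ζ²) = 11.16 rad/s, so peak time T_p = π/ω_d = 0.281 s.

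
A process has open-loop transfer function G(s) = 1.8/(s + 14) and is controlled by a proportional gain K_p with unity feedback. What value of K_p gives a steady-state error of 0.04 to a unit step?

K_p = 187

The loop is type 0, so e_ss(step) = 1/(1 + K_pos) with K_pos = K_p·G(0).
G(0) = 0.1286. Require 1/(1 + K_p·0.1286) = 0.04, so 1 + 0.1286·K_p = 25.
K_p = (25 − 1)/0.1286 = 187.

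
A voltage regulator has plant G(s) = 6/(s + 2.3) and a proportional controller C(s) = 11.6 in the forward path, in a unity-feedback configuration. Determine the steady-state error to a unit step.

0.032

The loop is type 0. Static position error constant K_pos = C(0)·G(0) = 11.6·2.609 = 30.26.
Steady-state error to a unit step: e_ss = 1/(1+K_pos) = 1/31.26 = 0.032.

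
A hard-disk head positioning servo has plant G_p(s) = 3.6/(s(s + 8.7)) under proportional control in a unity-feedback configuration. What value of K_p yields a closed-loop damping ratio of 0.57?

K_p = 16.2

Closed-loop characteristic equation: s² + 8.7s + K_p·3.6 = 0.
So ω_n = √(3.6K_p) and 2ζω_n = 8.7, giving ζ = 8.7/(2√(3.6K_p)).
Setting ζ = 0.57: √(3.6K_p) = 8.7/(2·0.57) = 7.632, so K_p = 58.24/3.6 = 16.2.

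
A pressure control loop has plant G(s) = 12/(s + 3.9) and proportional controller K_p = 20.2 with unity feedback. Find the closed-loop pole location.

s = -246.3

Closed-loop transfer function: T(s) = K_p·G(s)/(1 + K_p·G(s)) = 242.4/(s + 3.9 + 242.4) = 242.4/(s + 246.3).
The closed-loop pole is at s = −246.3.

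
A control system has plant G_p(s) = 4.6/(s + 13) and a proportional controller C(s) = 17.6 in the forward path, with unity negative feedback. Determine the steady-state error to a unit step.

0.138

The loop is type 0. Static position error constant K_pos = C(0)·G_p(0) = 17.6·0.3538 = 6.228.
Steady-state error to a unit step: e_ss = 1/(1+K_pos) = 1/7.228 = 0.138.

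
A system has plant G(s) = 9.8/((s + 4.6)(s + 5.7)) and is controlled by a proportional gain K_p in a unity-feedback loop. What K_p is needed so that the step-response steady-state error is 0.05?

The loop is type 0, so e_ss(step) = 1/(1 + K_pos) with K_pos = K_p·G(0).
G(0) = 0.3738. Require 1/(1 + K_p·0.3738) = 0.05, so 1 + 0.3738·K_p = 20.
K_p = (20 − 1)/0.3738 = 50.8.

K_p = 50.8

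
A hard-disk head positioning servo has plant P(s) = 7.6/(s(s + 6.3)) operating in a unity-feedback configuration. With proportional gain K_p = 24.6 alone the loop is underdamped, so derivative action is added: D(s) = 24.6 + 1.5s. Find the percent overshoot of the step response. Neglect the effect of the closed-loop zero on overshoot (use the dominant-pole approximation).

6.94%

Forward path: (24.6 + 1.5s)·7.6/(s(s+6.3)). The closed-loop characteristic equation is s² + (6.3 + 7.6·1.5)s + 7.6·24.6 = 0.
That is s² + 17.7s + 187 = 0, so ω_n = 13.67 rad/s and ζ = 17.7/(2·13.67) = 0.6472.
%OS = 100·exp(−πζ/√(1−ζ²)) = 6.94%.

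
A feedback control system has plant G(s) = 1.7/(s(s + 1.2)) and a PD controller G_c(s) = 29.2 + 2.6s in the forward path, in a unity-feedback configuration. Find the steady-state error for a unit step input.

0

The open loop G_c(s)G(s) has a pole at the origin (type 1), so the static position error constant is infinite and e_ss = 1/(1+∞) = 0.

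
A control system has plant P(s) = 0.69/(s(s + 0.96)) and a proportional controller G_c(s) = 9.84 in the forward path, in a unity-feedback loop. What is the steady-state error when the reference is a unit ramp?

The loop has one pole at the origin (type 1). Velocity error constant K_v = lim_{s→0} s·G_c(s)P(s) = 9.84·0.69/0.96 = 7.072.
Steady-state error to a unit ramp: e_ss = 1/K_v = 0.141.

0.141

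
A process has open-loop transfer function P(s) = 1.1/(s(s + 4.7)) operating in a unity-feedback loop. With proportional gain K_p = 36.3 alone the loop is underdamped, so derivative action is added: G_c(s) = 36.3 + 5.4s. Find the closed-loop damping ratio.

ζ = 0.842

Forward path: (36.3 + 5.4s)·1.1/(s(s+4.7)). The closed-loop characteristic equation is s² + (4.7 + 1.1·5.4)s + 1.1·36.3 = 0.
That is s² + 10.64s + 39.93 = 0, so ω_n = 6.319 rad/s and ζ = 10.64/(2·6.319) = 0.8419.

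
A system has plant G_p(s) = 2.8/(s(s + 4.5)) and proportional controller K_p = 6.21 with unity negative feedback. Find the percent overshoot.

13.4%

Closed-loop characteristic equation: s² + 4.5s + 17.39 = 0, so ω_n = 4.17 rad/s and ζ = 4.5/(2·4.17) = 0.5396.
%OS = 100·exp(−πζ/√(1−ζ²)) = 100·exp(−π·0.5396/√0.7089) = 13.4%.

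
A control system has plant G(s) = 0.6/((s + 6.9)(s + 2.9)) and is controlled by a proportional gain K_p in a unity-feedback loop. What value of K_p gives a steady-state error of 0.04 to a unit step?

Steady-state error for a unit step on this type-0 loop is 1/(1 + K_p·G(0)).
G(0) = 0.02999. Require 1/(1 + K_p·0.02999) = 0.04, so 1 + 0.02999·K_p = 25.
K_p = (25 − 1)/0.02999 = 800.

K_p = 800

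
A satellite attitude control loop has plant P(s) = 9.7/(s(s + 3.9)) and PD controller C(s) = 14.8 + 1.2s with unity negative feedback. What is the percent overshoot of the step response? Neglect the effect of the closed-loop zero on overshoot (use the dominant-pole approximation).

6.88%

Forward path: (14.8 + 1.2s)·9.7/(s(s+3.9)). The closed-loop characteristic equation is s² + (3.9 + 9.7·1.2)s + 9.7·14.8 = 0.
That is s² + 15.54s + 143.6 = 0, so ω_n = 11.98 rad/s and ζ = 15.54/(2·11.98) = 0.6485.
%OS = 100·exp(−πζ/√(1−ζ²)) = 6.88%.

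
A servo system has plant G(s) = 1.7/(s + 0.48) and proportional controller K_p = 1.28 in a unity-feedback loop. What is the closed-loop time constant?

Closed-loop transfer function: T(s) = K_p·G(s)/(1 + K_p·G(s)) = 2.176/(s + 0.48 + 2.176) = 2.176/(s + 2.656).
Time constant τ = 1/2.656 = 0.377 s.

τ = 0.377 s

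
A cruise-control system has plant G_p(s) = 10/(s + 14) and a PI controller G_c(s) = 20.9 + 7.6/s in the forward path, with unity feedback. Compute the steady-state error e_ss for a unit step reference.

The open loop G_c(s)G_p(s) has a pole at the origin (type 1), so the static position error constant is infinite and e_ss = 1/(1+∞) = 0.

0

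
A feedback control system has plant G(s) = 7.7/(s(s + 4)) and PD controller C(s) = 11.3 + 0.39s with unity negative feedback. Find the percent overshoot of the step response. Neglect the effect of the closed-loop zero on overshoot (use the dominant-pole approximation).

28%

Forward path: (11.3 + 0.39s)·7.7/(s(s+4)). The closed-loop characteristic equation is s² + (4 + 7.7·0.39)s + 7.7·11.3 = 0.
That is s² + 7.003s + 87.01 = 0, so ω_n = 9.328 rad/s and ζ = 7.003/(2·9.328) = 0.3754.
%OS = 100·exp(−πζ/√(1−ζ²)) = 28%.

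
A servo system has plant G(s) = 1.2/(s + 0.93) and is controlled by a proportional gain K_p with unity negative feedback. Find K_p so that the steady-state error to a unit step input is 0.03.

The loop is type 0, so e_ss(step) = 1/(1 + K_pos) with K_pos = K_p·G(0).
G(0) = 1.29. Require 1/(1 + K_p·1.29) = 0.03, so 1 + 1.29·K_p = 33.33.
K_p = (33.33 − 1)/1.29 = 25.1.

K_p = 25.1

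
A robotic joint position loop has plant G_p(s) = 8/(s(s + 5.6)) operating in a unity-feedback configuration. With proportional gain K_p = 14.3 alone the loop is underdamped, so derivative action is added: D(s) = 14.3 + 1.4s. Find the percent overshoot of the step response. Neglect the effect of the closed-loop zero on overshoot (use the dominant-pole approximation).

Forward path: (14.3 + 1.4s)·8/(s(s+5.6)). The closed-loop characteristic equation is s² + (5.6 + 8·1.4)s + 8·14.3 = 0.
That is s² + 16.8s + 114.4 = 0, so ω_n = 10.7 rad/s and ζ = 16.8/(2·10.7) = 0.7854.
%OS = 100·exp(−πζ/√(1−ζ²)) = 1.86%.

1.86%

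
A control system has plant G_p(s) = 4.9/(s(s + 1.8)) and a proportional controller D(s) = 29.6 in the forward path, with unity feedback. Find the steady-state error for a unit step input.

The open loop D(s)G_p(s) has a pole at the origin (type 1), so the static position error constant is infinite and e_ss = 1/(1+∞) = 0.

0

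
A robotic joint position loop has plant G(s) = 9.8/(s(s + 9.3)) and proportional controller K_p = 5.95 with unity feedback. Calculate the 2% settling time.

From 1 + K_pG(s) = 0: s² + 9.3s + 58.31 = 0 ⇒ ω_n = 7.636, ζ = 0.6089.
2% settling time T_s ≈ 4/(ζω_n) = 4/4.65 = 0.86 s.

T_s ≈ 0.86 s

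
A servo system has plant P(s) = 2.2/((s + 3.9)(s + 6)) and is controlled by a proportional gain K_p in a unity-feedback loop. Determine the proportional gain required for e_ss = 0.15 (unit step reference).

For a type-0 loop with proportional control, e_ss = 1/(1 + K_p·P(0)).
P(0) = 0.09402. Require 1/(1 + K_p·0.09402) = 0.15, so 1 + 0.09402·K_p = 6.667.
K_p = (6.667 − 1)/0.09402 = 60.3.

K_p = 60.3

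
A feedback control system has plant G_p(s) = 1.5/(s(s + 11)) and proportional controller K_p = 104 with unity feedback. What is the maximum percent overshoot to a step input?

21.4%

The closed-loop denominator s² + 11s + 156 gives ω_n = √156 = 12.49 and ζ = 11/(2ω_n) = 0.4404.
%OS = 100·exp(−πζ/√(1−ζ²)) = 100·exp(−π·0.4404/√0.8061) = 21.4%.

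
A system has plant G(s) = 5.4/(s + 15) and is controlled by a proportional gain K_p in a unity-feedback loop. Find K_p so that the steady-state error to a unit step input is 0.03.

The loop is type 0, so e_ss(step) = 1/(1 + K_pos) with K_pos = K_p·G(0).
G(0) = 0.36. Require 1/(1 + K_p·0.36) = 0.03, so 1 + 0.36·K_p = 33.33.
K_p = (33.33 − 1)/0.36 = 89.8.

K_p = 89.8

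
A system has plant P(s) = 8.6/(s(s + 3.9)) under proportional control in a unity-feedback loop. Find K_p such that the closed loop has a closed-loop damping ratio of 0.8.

K_p = 0.691

Closed-loop characteristic equation: s² + 3.9s + K_p·8.6 = 0.
So ω_n = √(8.6K_p) and 2ζω_n = 3.9, giving ζ = 3.9/(2√(8.6K_p)).
Setting ζ = 0.8: √(8.6K_p) = 3.9/(2·0.8) = 2.438, so K_p = 5.941/8.6 = 0.691.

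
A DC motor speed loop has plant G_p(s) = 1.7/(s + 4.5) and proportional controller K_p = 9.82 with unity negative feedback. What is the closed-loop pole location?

Closed-loop transfer function: T(s) = K_p·G_p(s)/(1 + K_p·G_p(s)) = 16.69/(s + 4.5 + 16.69) = 16.69/(s + 21.19).
The closed-loop pole is at s = −21.19.

s = -21.19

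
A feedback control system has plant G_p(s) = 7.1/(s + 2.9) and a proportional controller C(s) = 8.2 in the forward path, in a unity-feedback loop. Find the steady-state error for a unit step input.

The loop is type 0. Static position error constant K_pos = C(0)·G_p(0) = 8.2·2.448 = 20.08.
Steady-state error to a unit step: e_ss = 1/(1+K_pos) = 1/21.08 = 0.0474.

0.0474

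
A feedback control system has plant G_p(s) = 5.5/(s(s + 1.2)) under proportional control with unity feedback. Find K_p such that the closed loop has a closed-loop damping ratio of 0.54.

K_p = 0.224

Closed-loop characteristic equation: s² + 1.2s + K_p·5.5 = 0.
So ω_n = √(5.5K_p) and 2ζω_n = 1.2, giving ζ = 1.2/(2√(5.5K_p)).
Setting ζ = 0.54: √(5.5K_p) = 1.2/(2·0.54) = 1.111, so K_p = 1.235/5.5 = 0.224.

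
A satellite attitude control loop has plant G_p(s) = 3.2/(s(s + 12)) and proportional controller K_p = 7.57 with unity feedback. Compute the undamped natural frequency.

ω_n = 4.92 rad/s

With unity feedback the closed-loop characteristic equation is s² + 12s + 7.57·3.2 = s² + 12s + 24.22 = 0.
Matching s² + 2ζω_n s + ω_n²: ω_n = √24.22 = 4.922 rad/s and 2ζω_n = 12, so ζ = 12/(2·4.922) = 1.22.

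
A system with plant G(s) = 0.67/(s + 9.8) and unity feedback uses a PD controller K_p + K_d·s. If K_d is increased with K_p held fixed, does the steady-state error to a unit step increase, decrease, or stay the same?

K_d affects only the transient (the s-coefficient); the DC loop gain, and hence e_ss, depends only on K_p.

unchanged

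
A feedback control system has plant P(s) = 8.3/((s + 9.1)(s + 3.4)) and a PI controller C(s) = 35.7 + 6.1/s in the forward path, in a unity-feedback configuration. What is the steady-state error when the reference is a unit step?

0

The open loop C(s)P(s) has a pole at the origin (type 1), so the static position error constant is infinite and e_ss = 1/(1+∞) = 0.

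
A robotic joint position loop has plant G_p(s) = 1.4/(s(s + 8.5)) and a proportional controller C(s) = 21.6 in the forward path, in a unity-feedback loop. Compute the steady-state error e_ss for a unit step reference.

0

The open loop C(s)G_p(s) has a pole at the origin (type 1), so the static position error constant is infinite and e_ss = 1/(1+∞) = 0.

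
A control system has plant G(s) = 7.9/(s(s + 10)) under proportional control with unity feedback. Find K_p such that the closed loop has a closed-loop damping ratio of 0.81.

Closed-loop characteristic equation: s² + 10s + K_p·7.9 = 0.
So ω_n = √(7.9K_p) and 2ζω_n = 10, giving ζ = 10/(2√(7.9K_p)).
Setting ζ = 0.81: √(7.9K_p) = 10/(2·0.81) = 6.173, so K_p = 38.1/7.9 = 4.82.

K_p = 4.82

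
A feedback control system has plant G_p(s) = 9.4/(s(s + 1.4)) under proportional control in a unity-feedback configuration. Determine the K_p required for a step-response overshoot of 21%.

K_p = 0.263

From %OS = 100·exp(−πζ/√(1−ζ²)) = 21%, ζ = −ln(0.21)/√(π²+ln²(0.21)) = 0.4449.
Characteristic equation s² + 1.4s + 9.4K_p = 0 gives ζ = 1.4/(2√(9.4K_p)).
Setting ζ = 0.4449: √(9.4K_p) = 1.4/(2·0.4449) = 1.573, so K_p = 2.476/9.4 = 0.263.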